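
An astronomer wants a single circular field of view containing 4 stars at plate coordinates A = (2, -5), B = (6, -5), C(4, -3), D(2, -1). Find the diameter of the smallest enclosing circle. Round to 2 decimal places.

By Welzl's lemma the MEC is supported by two points (diametrically opposite) or three points (on a circumcircle).
The farthest pair is B–D with squared distance 32. The circle on this segment as diameter has centre (4, -3) and r² = 32/4 = 8.
Check A: distance² to centre = 8 ≤ 8, so it lies inside.
All remaining points lie in this disk, and no smaller disk contains both endpoints, so this is the minimum enclosing circle.
Diameter = 2r = 2√8 ≈ 5.66.

5.66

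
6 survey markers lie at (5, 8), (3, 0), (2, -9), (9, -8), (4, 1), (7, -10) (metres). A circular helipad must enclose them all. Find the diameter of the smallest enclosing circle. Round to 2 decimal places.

By Welzl's lemma the MEC is supported by two points (diametrically opposite) or three points (on a circumcircle).
The farthest pair is (5, 8)–(7, -10) with squared distance 328. The circle on this segment as diameter has centre (6, -1) and r² = 328/4 = 82.
Check (3, 0): distance² to centre = 10 ≤ 82, so it lies inside.
All remaining points lie in this disk, and no smaller disk contains both endpoints, so this is the minimum enclosing circle.
Diameter = 2r = 2√82 ≈ 18.11.

18.11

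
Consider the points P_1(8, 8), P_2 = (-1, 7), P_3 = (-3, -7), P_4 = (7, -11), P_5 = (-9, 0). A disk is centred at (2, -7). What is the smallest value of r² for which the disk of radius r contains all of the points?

261

The required radius is the distance from (2, -7) to the farthest point.
Squared distances: 261, 205, 25, 41, 170.
Maximum is 261, attained at P_1.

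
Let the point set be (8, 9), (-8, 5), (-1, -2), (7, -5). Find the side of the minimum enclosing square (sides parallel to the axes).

16

The bounding box has width 16 and height 14.
An axis-aligned square enclosing the set must have side ≥ max(width, height).
So the minimum side is max(16, 14) = 16.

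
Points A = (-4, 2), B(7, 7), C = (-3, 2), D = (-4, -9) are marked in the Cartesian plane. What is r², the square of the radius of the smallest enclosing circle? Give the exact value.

A smallest enclosing disk is always determined by at most three of the input points on its boundary.
The farthest pair is B–D with squared distance 377. The circle on this segment as diameter has centre (1.5, -1) and r² = 377/4 = 94.25.
Check A: distance² to centre = 39.25 ≤ 94.25, so it lies inside.
All remaining points lie in this disk, and no smaller disk contains both endpoints, so this is the minimum enclosing circle.

94.25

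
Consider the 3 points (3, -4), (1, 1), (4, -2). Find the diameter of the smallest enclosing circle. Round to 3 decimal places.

5.385

Call the three points A, B, C in the order given.
Side lengths²: AB² = 29, AC² = 5, BC² = 18.
Since AB² = 29 ≥ 18 + 5 = 23, the angle opposite AB is not acute, so the smallest enclosing circle has AB as diameter.
Centre = midpoint of AB = (2, -1.5), r² = 29/4 = 7.25.
Diameter = 2r = 2√(7.25) ≈ 5.385.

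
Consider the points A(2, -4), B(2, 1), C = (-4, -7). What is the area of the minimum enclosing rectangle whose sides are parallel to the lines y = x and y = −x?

In coordinates u = x + y, v = x − y the rectangle is axis-aligned; the map (x,y)→(u,v) scales areas by 2.
u-values: -2, 3, -11; range = 3 − (-11) = 14.
v-values: 6, 1, 3; range = 6 − 1 = 5.
Area = (14 × 5) / 2 = 35.

35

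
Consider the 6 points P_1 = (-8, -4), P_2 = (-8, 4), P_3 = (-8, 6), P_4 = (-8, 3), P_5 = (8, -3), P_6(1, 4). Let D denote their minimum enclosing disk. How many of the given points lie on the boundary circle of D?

A smallest enclosing disk is always determined by at most three of the input points on its boundary.
The minimum enclosing circle is determined by three boundary points: P_1, P_3, P_5.
Their circumcentre is (-0.28125, 1) with r² = 84.5791015625.
The farthest remaining point P_2 is at distance² 68.5791015625 ≤ 84.5791015625.
The points at distance exactly r from the centre are P_1, P_3, P_5 — 3 points.

3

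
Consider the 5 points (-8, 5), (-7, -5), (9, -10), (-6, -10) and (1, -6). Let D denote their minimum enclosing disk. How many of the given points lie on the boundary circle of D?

2

By Welzl's lemma the MEC is supported by two points (diametrically opposite) or three points (on a circumcircle).
The farthest pair is (-8, 5)–(9, -10) with squared distance 514. The circle on this segment as diameter has centre (0.5, -2.5) and r² = 514/4 = 128.5.
Check (-7, -5): distance² to centre = 62.5 ≤ 128.5, so it lies inside.
All remaining points lie in this disk, and no smaller disk contains both endpoints, so this is the minimum enclosing circle.
The points at distance exactly r from the centre are (-8, 5), (9, -10) — 2 points.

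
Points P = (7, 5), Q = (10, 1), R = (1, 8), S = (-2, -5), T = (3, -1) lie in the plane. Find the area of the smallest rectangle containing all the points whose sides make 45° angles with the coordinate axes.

In coordinates u = x + y, v = x − y the rectangle is axis-aligned; the map (x,y)→(u,v) scales areas by 2.
u-values: 12, 11, 9, -7, 2; range = 12 − (-7) = 19.
v-values: 2, 9, -7, 3, 4; range = 9 − (-7) = 16.
Area = (19 × 16) / 2 = 152.

152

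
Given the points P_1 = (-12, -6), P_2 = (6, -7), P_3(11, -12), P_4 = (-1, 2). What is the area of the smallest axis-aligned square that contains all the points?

529

The bounding box has width 23 and height 14.
An axis-aligned square enclosing the set must have side ≥ max(width, height).
So the minimum side is max(23, 14) = 23.
Area = 23² = 529.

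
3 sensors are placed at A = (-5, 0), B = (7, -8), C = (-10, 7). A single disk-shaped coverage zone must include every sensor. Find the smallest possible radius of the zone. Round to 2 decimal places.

Side lengths²: AB² = 208, AC² = 74, BC² = 514.
Since BC² = 514 ≥ 208 + 74 = 282, the angle opposite BC is not acute, so the smallest enclosing circle has BC as diameter.
Centre = midpoint of BC = (-1.5, -0.5), r² = 514/4 = 128.5.
r = √(128.5) ≈ 11.34.

11.34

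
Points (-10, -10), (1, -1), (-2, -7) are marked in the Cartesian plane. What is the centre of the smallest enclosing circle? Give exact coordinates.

(-4.5, -5.5)

Call the three points A, B, C in the order given.
Side lengths²: AB² = 202, AC² = 73, BC² = 45.
Since AB² = 202 ≥ 73 + 45 = 118, the angle opposite AB is not acute, so the smallest enclosing circle has AB as diameter.
Centre = midpoint of AB = (-4.5, -5.5), r² = 202/4 = 50.5.
Centre = (-4.5, -5.5).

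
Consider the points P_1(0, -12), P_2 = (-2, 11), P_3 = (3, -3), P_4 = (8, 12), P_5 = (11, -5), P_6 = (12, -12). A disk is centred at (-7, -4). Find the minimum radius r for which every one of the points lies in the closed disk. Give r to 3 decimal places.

21.932

The required radius is the distance from (-7, -4) to the farthest point.
Squared distances: 113, 250, 101, 481, 325, 425.
Maximum is 481, attained at P_4.
r = √481 ≈ 21.932.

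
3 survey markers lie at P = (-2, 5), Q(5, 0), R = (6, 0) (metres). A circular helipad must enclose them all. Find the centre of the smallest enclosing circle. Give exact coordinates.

(2, 2.5)

Side lengths²: PQ² = 74, PR² = 89, QR² = 1.
Since PR² = 89 ≥ 74 + 1 = 75, the angle opposite PR is not acute, so the smallest enclosing circle has PR as diameter.
Centre = midpoint of PR = (2, 2.5), r² = 89/4 = 22.25.
Centre = (2, 2.5).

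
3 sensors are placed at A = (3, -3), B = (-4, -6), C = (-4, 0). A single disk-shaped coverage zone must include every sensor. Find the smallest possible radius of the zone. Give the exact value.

29/7

Side lengths²: AB² = 58, AC² = 58, BC² = 36.
Since AC² = 58 < 58 + 36 = 94, the triangle is acute, so the smallest enclosing circle is the circumcircle.
Circumcentre = (-8/7, -3), r² = 841/49.
r = √(841/49) = 29/7.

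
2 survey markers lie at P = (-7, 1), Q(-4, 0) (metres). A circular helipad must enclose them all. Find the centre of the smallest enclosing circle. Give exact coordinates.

The smallest circle enclosing two points has them as diameter endpoints.
Centre = midpoint = (-5.5, 0.5); r² = |PQ|²/4 = 10/4 = 2.5.
Centre = (-5.5, 0.5).

(-5.5, 0.5)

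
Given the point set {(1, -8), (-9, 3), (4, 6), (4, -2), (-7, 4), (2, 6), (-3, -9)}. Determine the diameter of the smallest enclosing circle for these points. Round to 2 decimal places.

17.03

The minimum enclosing circle is determined by three boundary points: (-9, 3), (4, 6), (-3, -9).
Their circumcentre is (-38/29, -19/29) with r² = 60965/841.
The farthest remaining point (1, -8) is at distance² 49858/841 ≤ 60965/841.
Diameter = 2r = 2√(60965/841) ≈ 17.03.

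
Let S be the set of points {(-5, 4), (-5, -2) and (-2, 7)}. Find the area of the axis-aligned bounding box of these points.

27

x ranges over [-5, -2], width 3.
y ranges over [-2, 7], height 9.
Area = 3 × 9 = 27.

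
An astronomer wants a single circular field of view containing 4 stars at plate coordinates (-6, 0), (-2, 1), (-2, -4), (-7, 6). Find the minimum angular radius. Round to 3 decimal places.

5.590

The farthest pair is (-2, -4)–(-7, 6) with squared distance 125. The circle on this segment as diameter has centre (-4.5, 1) and r² = 125/4 = 31.25.
Check (-6, 0): distance² to centre = 3.25 ≤ 31.25, so it lies inside.
All remaining points lie in this disk, and no smaller disk contains both endpoints, so this is the minimum enclosing circle.
r = √(31.25) ≈ 5.590.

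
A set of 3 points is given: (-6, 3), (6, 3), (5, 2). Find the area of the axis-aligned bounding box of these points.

12

x ranges over [-6, 6], width 12.
y ranges over [2, 3], height 1.
Area = 12 × 1 = 12.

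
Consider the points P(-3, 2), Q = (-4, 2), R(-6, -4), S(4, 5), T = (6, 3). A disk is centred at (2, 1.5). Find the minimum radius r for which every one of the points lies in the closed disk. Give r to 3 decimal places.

9.708

The required radius is the distance from (2, 1.5) to the farthest point.
Squared distances: 25.25, 36.25, 94.25, 16.25, 18.25.
Maximum is 94.25, attained at R.
r = √(94.25) ≈ 9.708.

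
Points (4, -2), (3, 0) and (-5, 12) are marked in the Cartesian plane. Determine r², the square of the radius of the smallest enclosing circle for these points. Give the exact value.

Call the three points A, B, C in the order given.
Side lengths²: AB² = 5, AC² = 277, BC² = 208.
Since AC² = 277 ≥ 208 + 5 = 213, the angle opposite AC is not acute, so the smallest enclosing circle has AC as diameter.
Centre = midpoint of AC = (-0.5, 5), r² = 277/4 = 69.25.

69.25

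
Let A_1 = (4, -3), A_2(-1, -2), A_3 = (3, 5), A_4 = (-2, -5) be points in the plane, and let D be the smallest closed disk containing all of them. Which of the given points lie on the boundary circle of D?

A smallest enclosing disk is always determined by at most three of the input points on its boundary.
The farthest pair is A_3–A_4 with squared distance 125. The circle on this segment as diameter has centre (0.5, 0) and r² = 125/4 = 31.25.
Check A_1: distance² to centre = 21.25 ≤ 31.25, so it lies inside.
All remaining points lie in this disk, and no smaller disk contains both endpoints, so this is the minimum enclosing circle.
The points at distance exactly r from the centre are A_3, A_4 — 2 points.

A_3, A_4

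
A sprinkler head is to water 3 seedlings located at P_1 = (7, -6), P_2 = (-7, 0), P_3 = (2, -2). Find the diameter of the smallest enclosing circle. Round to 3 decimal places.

15.232

Side lengths²: P_1P_2² = 232, P_1P_3² = 41, P_2P_3² = 85.
Since P_1P_2² = 232 ≥ 85 + 41 = 126, the angle opposite P_1P_2 is not acute, so the smallest enclosing circle has P_1P_2 as diameter.
Centre = midpoint of P_1P_2 = (0, -3), r² = 232/4 = 58.
Diameter = 2r = 2√58 ≈ 15.232.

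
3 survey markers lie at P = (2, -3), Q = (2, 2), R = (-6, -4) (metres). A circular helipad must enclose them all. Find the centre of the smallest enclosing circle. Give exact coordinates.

(-2, -1)

Side lengths²: PQ² = 25, PR² = 65, QR² = 100.
Since QR² = 100 ≥ 65 + 25 = 90, the angle opposite QR is not acute, so the smallest enclosing circle has QR as diameter.
Centre = midpoint of QR = (-2, -1), r² = 100/4 = 25.
Centre = (-2, -1).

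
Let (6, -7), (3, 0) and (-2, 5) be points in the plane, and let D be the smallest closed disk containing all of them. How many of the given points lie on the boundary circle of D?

2

Call the three points A, B, C in the order given.
Side lengths²: AB² = 58, AC² = 208, BC² = 50.
Since AC² = 208 ≥ 58 + 50 = 108, the angle opposite AC is not acute, so the smallest enclosing circle has AC as diameter.
Centre = midpoint of AC = (2, -1), r² = 208/4 = 52.
The points at distance exactly r from the centre are (6, -7), (-2, 5) — 2 points.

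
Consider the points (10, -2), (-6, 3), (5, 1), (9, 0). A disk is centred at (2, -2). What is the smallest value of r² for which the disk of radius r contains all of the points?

The required radius is the distance from (2, -2) to the farthest point.
Squared distances: 64, 89, 18, 53.
Maximum is 89, attained at (-6, 3).

89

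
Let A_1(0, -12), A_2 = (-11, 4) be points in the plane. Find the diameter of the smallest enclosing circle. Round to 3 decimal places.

19.416

The smallest circle enclosing two points has them as diameter endpoints.
Centre = midpoint = (-5.5, -4); r² = |A_1A_2|²/4 = 377/4 = 94.25.
Diameter = 2r = 2√(94.25) ≈ 19.416.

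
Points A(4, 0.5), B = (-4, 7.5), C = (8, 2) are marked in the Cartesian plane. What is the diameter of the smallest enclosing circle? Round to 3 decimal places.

Side lengths²: AB² = 113, AC² = 18.25, BC² = 174.25.
Since BC² = 174.25 ≥ 113 + 18.25 = 131.25, the angle opposite BC is not acute, so the smallest enclosing circle has BC as diameter.
Centre = midpoint of BC = (2, 4.75), r² = 174.25/4 = 43.5625.
Diameter = 2r = 2√(43.5625) ≈ 13.200.

13.200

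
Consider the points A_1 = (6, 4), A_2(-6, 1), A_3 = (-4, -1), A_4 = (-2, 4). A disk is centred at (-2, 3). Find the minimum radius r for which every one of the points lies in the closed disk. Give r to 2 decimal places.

8.06

The required radius is the distance from (-2, 3) to the farthest point.
Squared distances: 65, 20, 20, 1.
Maximum is 65, attained at A_1.
r = √65 ≈ 8.06.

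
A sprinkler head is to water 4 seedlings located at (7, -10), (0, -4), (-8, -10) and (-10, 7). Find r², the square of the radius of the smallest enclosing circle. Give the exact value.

A smallest enclosing disk is always determined by at most three of the input points on its boundary.
The farthest pair is (7, -10)–(-10, 7) with squared distance 578. The circle on this segment as diameter has centre (-1.5, -1.5) and r² = 578/4 = 144.5.
Check (0, -4): distance² to centre = 8.5 ≤ 144.5, so it lies inside.
All remaining points lie in this disk, and no smaller disk contains both endpoints, so this is the minimum enclosing circle.

144.5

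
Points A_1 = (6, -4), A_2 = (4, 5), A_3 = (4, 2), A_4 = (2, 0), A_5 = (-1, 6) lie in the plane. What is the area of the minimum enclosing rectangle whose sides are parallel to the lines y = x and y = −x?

In coordinates u = x + y, v = x − y the rectangle is axis-aligned; the map (x,y)→(u,v) scales areas by 2.
u-values: 2, 9, 6, 2, 5; range = 9 − 2 = 7.
v-values: 10, -1, 2, 2, -7; range = 10 − (-7) = 17.
Area = (7 × 17) / 2 = 59.5.

59.5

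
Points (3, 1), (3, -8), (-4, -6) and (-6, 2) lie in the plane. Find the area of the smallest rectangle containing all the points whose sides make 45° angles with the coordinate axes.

In coordinates u = x + y, v = x − y the rectangle is axis-aligned; the map (x,y)→(u,v) scales areas by 2.
u-values: 4, -5, -10, -4; range = 4 − (-10) = 14.
v-values: 2, 11, 2, -8; range = 11 − (-8) = 19.
Area = (14 × 19) / 2 = 133.

133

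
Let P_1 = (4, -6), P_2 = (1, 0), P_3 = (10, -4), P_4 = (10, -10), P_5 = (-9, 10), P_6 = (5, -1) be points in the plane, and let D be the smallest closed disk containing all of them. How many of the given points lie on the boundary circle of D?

2

The farthest pair is P_4–P_5 with squared distance 761. The circle on this segment as diameter has centre (0.5, 0) and r² = 761/4 = 190.25.
Check P_1: distance² to centre = 48.25 ≤ 190.25, so it lies inside.
All remaining points lie in this disk, and no smaller disk contains both endpoints, so this is the minimum enclosing circle.
The points at distance exactly r from the centre are P_4, P_5 — 2 points.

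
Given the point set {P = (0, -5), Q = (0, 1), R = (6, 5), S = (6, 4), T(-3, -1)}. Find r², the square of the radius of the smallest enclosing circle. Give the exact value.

A smallest enclosing disk is always determined by at most three of the input points on its boundary.
The minimum enclosing circle is determined by three boundary points: P, R, T.
Their circumcentre is (49/18, 1/6) with r² = 5525/162.
The farthest remaining point S is at distance² 4121/162 ≤ 5525/162.

5525/162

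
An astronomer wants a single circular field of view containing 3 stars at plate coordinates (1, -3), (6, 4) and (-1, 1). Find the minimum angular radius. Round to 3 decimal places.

Call the three points A, B, C in the order given.
Side lengths²: AB² = 74, AC² = 20, BC² = 58.
Since AB² = 74 < 58 + 20 = 78, the triangle is acute, so the smallest enclosing circle is the circumcircle.
Circumcentre = (56/17, 11/17), r² = 5365/289.
r = √(5365/289) ≈ 4.309.

4.309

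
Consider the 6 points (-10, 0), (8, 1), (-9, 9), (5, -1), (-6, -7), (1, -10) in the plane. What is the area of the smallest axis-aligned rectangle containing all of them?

x ranges over [-10, 8], width 18.
y ranges over [-10, 9], height 19.
Area = 18 × 19 = 342.

342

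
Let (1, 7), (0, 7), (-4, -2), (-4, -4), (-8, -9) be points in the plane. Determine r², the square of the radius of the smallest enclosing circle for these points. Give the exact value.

84.25

A smallest enclosing disk is always determined by at most three of the input points on its boundary.
The farthest pair is (1, 7)–(-8, -9) with squared distance 337. The circle on this segment as diameter has centre (-3.5, -1) and r² = 337/4 = 84.25.
Check (0, 7): distance² to centre = 76.25 ≤ 84.25, so it lies inside.
All remaining points lie in this disk, and no smaller disk contains both endpoints, so this is the minimum enclosing circle.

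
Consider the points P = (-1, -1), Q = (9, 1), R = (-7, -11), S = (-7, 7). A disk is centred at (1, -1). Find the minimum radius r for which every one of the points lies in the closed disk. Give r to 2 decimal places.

The required radius is the distance from (1, -1) to the farthest point.
Squared distances: 4, 68, 164, 128.
Maximum is 164, attained at R.
r = √164 ≈ 12.81.

12.81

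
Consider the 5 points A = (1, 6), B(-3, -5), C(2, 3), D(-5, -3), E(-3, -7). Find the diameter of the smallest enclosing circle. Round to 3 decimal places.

The minimum enclosing circle of a finite set is fixed by two of the points (as a diameter) or three (as a circumcircle).
The farthest pair is A–E with squared distance 185. The circle on this segment as diameter has centre (-1, -0.5) and r² = 185/4 = 46.25.
Check B: distance² to centre = 24.25 ≤ 46.25, so it lies inside.
All remaining points lie in this disk, and no smaller disk contains both endpoints, so this is the minimum enclosing circle.
Diameter = 2r = 2√(46.25) ≈ 13.601.

13.601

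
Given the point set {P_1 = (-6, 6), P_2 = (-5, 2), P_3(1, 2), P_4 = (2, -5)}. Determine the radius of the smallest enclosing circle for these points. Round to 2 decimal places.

The minimum enclosing circle of a finite set is fixed by two of the points (as a diameter) or three (as a circumcircle).
The farthest pair is P_1–P_4 with squared distance 185. The circle on this segment as diameter has centre (-2, 0.5) and r² = 185/4 = 46.25.
Check P_2: distance² to centre = 11.25 ≤ 46.25, so it lies inside.
All remaining points lie in this disk, and no smaller disk contains both endpoints, so this is the minimum enclosing circle.
r = √(46.25) ≈ 6.80.

6.80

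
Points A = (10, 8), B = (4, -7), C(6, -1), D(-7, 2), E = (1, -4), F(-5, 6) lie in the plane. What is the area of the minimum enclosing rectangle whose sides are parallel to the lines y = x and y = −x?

In coordinates u = x + y, v = x − y the rectangle is axis-aligned; the map (x,y)→(u,v) scales areas by 2.
u-values: 18, -3, 5, -5, -3, 1; range = 18 − (-5) = 23.
v-values: 2, 11, 7, -9, 5, -11; range = 11 − (-11) = 22.
Area = (23 × 22) / 2 = 253.

253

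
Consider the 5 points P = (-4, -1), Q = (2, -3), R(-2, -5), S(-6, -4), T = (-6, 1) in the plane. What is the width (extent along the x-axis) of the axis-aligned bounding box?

8

max x = 2, min x = -6, so width = 8.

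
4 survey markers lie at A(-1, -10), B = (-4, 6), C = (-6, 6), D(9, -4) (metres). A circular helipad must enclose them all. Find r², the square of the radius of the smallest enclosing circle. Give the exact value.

62101/722

The minimum enclosing circle of a finite set is fixed by two of the points (as a diameter) or three (as a circumcircle).
The minimum enclosing circle is determined by three boundary points: A, C, D.
Their circumcentre is (11/38, -31/38) with r² = 62101/722.
The farthest remaining point B is at distance² 46825/722 ≤ 62101/722.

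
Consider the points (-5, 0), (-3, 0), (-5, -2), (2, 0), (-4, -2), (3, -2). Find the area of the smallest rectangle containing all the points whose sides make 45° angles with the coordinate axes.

45

In coordinates u = x + y, v = x − y the rectangle is axis-aligned; the map (x,y)→(u,v) scales areas by 2.
u-values: -5, -3, -7, 2, -6, 1; range = 2 − (-7) = 9.
v-values: -5, -3, -3, 2, -2, 5; range = 5 − (-5) = 10.
Area = (9 × 10) / 2 = 45.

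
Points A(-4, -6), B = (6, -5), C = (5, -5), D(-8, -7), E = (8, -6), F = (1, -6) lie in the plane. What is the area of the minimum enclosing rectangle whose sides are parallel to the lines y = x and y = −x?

127.5

In coordinates u = x + y, v = x − y the rectangle is axis-aligned; the map (x,y)→(u,v) scales areas by 2.
u-values: -10, 1, 0, -15, 2, -5; range = 2 − (-15) = 17.
v-values: 2, 11, 10, -1, 14, 7; range = 14 − (-1) = 15.
Area = (17 × 15) / 2 = 127.5.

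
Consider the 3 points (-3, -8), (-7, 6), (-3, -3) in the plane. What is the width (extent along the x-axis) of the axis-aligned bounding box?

4

max x = -3, min x = -7, so width = 4.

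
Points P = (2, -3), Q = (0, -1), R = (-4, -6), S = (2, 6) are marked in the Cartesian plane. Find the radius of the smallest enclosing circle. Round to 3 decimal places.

6.708

The minimum enclosing circle of a finite set is fixed by two of the points (as a diameter) or three (as a circumcircle).
The farthest pair is R–S with squared distance 180. The circle on this segment as diameter has centre (-1, 0) and r² = 180/4 = 45.
Check P: distance² to centre = 18 ≤ 45, so it lies inside.
All remaining points lie in this disk, and no smaller disk contains both endpoints, so this is the minimum enclosing circle.
r = √45 ≈ 6.708.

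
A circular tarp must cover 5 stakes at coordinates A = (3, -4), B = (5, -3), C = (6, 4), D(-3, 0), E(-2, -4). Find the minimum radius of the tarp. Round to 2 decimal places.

5.66

A smallest enclosing disk is always determined by at most three of the input points on its boundary.
The farthest pair is C–E with squared distance 128. The circle on this segment as diameter has centre (2, 0) and r² = 128/4 = 32.
Check A: distance² to centre = 17 ≤ 32, so it lies inside.
All remaining points lie in this disk, and no smaller disk contains both endpoints, so this is the minimum enclosing circle.
r = √32 ≈ 5.66.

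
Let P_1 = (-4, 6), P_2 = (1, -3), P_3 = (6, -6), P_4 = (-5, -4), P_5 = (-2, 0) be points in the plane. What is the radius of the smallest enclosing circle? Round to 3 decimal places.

7.810

The farthest pair is P_1–P_3 with squared distance 244. The circle on this segment as diameter has centre (1, 0) and r² = 244/4 = 61.
Check P_2: distance² to centre = 9 ≤ 61, so it lies inside.
All remaining points lie in this disk, and no smaller disk contains both endpoints, so this is the minimum enclosing circle.
r = √61 ≈ 7.810.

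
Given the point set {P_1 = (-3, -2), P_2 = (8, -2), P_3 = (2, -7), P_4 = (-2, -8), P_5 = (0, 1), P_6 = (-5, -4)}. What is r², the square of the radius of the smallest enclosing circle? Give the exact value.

43.25

By Welzl's lemma the MEC is supported by two points (diametrically opposite) or three points (on a circumcircle).
The farthest pair is P_2–P_6 with squared distance 173. The circle on this segment as diameter has centre (1.5, -3) and r² = 173/4 = 43.25.
Check P_1: distance² to centre = 21.25 ≤ 43.25, so it lies inside.
All remaining points lie in this disk, and no smaller disk contains both endpoints, so this is the minimum enclosing circle.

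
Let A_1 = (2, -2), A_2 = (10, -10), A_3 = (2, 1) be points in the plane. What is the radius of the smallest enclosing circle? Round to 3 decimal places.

Side lengths²: A_1A_2² = 128, A_1A_3² = 9, A_2A_3² = 185.
Since A_2A_3² = 185 ≥ 128 + 9 = 137, the angle opposite A_2A_3 is not acute, so the smallest enclosing circle has A_2A_3 as diameter.
Centre = midpoint of A_2A_3 = (6, -4.5), r² = 185/4 = 46.25.
r = √(46.25) ≈ 6.801.

6.801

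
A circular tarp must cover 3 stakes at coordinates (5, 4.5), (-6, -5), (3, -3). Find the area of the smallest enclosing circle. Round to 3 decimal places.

Call the three points A, B, C in the order given.
Side lengths²: AB² = 211.25, AC² = 60.25, BC² = 85.
Since AB² = 211.25 ≥ 85 + 60.25 = 145.25, the angle opposite AB is not acute, so the smallest enclosing circle has AB as diameter.
Centre = midpoint of AB = (-0.5, -0.25), r² = 211.25/4 = 52.8125.
Area = π·r² = π·52.8125 ≈ 165.915.

165.915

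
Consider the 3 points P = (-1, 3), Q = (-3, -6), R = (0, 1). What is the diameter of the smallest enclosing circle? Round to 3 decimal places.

Side lengths²: PQ² = 85, PR² = 5, QR² = 58.
Since PQ² = 85 ≥ 58 + 5 = 63, the angle opposite PQ is not acute, so the smallest enclosing circle has PQ as diameter.
Centre = midpoint of PQ = (-2, -1.5), r² = 85/4 = 21.25.
Diameter = 2r = 2√(21.25) ≈ 9.220.

9.220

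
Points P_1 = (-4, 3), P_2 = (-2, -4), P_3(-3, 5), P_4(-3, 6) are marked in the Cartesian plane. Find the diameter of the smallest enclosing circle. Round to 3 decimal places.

10.050

A smallest enclosing disk is always determined by at most three of the input points on its boundary.
The farthest pair is P_2–P_4 with squared distance 101. The circle on this segment as diameter has centre (-2.5, 1) and r² = 101/4 = 25.25.
Check P_1: distance² to centre = 6.25 ≤ 25.25, so it lies inside.
All remaining points lie in this disk, and no smaller disk contains both endpoints, so this is the minimum enclosing circle.
Diameter = 2r = 2√(25.25) ≈ 10.050.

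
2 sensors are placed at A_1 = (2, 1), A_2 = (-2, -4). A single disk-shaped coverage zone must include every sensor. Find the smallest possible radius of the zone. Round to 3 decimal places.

3.202

The smallest circle enclosing two points has them as diameter endpoints.
Centre = midpoint = (0, -1.5); r² = |A_1A_2|²/4 = 41/4 = 10.25.
r = √(10.25) ≈ 3.202.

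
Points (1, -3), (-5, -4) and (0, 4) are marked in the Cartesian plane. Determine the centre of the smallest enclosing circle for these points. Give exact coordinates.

Call the three points A, B, C in the order given.
Side lengths²: AB² = 37, AC² = 50, BC² = 89.
Since BC² = 89 ≥ 50 + 37 = 87, the angle opposite BC is not acute, so the smallest enclosing circle has BC as diameter.
Centre = midpoint of BC = (-2.5, 0), r² = 89/4 = 22.25.
Centre = (-2.5, 0).

(-2.5, 0)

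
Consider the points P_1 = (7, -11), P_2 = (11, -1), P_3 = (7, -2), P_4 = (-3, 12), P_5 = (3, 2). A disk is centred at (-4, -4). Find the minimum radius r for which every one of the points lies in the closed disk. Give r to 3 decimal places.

The required radius is the distance from (-4, -4) to the farthest point.
Squared distances: 170, 234, 125, 257, 85.
Maximum is 257, attained at P_4.
r = √257 ≈ 16.031.

16.031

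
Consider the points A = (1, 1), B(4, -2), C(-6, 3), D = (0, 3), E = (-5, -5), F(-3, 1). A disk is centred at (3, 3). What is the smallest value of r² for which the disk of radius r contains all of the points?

128

The required radius is the distance from (3, 3) to the farthest point.
Squared distances: 8, 26, 81, 9, 128, 40.
Maximum is 128, attained at E.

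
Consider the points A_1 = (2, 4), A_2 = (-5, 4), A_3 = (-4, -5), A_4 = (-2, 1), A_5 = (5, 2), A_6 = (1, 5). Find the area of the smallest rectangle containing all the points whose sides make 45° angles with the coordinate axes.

96

In coordinates u = x + y, v = x − y the rectangle is axis-aligned; the map (x,y)→(u,v) scales areas by 2.
u-values: 6, -1, -9, -1, 7, 6; range = 7 − (-9) = 16.
v-values: -2, -9, 1, -3, 3, -4; range = 3 − (-9) = 12.
Area = (16 × 12) / 2 = 96.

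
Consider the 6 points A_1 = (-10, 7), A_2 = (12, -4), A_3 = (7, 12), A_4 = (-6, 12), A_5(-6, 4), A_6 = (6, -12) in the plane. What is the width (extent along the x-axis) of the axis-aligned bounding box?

22

max x = 12, min x = -10, so width = 22.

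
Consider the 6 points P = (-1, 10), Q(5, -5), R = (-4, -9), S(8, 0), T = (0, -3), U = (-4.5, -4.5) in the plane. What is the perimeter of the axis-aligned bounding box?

63

Width = max x − min x = 8 − (-4.5) = 12.5.
Height = max y − min y = 10 − (-9) = 19.
Perimeter = 2(12.5 + 19) = 63.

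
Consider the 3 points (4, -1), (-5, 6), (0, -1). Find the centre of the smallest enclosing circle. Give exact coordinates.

(-0.5, 2.5)

Call the three points A, B, C in the order given.
Side lengths²: AB² = 130, AC² = 16, BC² = 74.
Since AB² = 130 ≥ 74 + 16 = 90, the angle opposite AB is not acute, so the smallest enclosing circle has AB as diameter.
Centre = midpoint of AB = (-0.5, 2.5), r² = 130/4 = 32.5.
Centre = (-0.5, 2.5).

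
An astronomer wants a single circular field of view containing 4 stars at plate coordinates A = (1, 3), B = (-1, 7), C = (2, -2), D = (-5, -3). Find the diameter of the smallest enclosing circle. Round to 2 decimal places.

10.95

By Welzl's lemma the MEC is supported by two points (diametrically opposite) or three points (on a circumcircle).
The minimum enclosing circle is determined by three boundary points: B, C, D.
Their circumcentre is (-23/11, 18/11) with r² = 3625/121.
The farthest remaining point A is at distance² 1381/121 ≤ 3625/121.
Diameter = 2r = 2√(3625/121) ≈ 10.95.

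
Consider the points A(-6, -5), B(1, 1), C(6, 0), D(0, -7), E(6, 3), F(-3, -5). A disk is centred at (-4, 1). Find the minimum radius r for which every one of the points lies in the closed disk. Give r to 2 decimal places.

The required radius is the distance from (-4, 1) to the farthest point.
Squared distances: 40, 25, 101, 80, 104, 37.
Maximum is 104, attained at E.
r = √104 ≈ 10.20.

10.20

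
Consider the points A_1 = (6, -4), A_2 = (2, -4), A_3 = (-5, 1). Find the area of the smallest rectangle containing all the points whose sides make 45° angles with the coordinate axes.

In coordinates u = x + y, v = x − y the rectangle is axis-aligned; the map (x,y)→(u,v) scales areas by 2.
u-values: 2, -2, -4; range = 2 − (-4) = 6.
v-values: 10, 6, -6; range = 10 − (-6) = 16.
Area = (6 × 16) / 2 = 48.

48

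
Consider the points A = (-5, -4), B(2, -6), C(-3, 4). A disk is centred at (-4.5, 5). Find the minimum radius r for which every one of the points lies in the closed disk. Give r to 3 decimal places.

The required radius is the distance from (-4.5, 5) to the farthest point.
Squared distances: 81.25, 163.25, 3.25.
Maximum is 163.25, attained at B.
r = √(163.25) ≈ 12.777.

12.777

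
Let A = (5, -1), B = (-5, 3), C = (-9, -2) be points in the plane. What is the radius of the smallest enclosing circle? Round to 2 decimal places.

Side lengths²: AB² = 116, AC² = 197, BC² = 41.
Since AC² = 197 ≥ 116 + 41 = 157, the angle opposite AC is not acute, so the smallest enclosing circle has AC as diameter.
Centre = midpoint of AC = (-2, -1.5), r² = 197/4 = 49.25.
r = √(49.25) ≈ 7.02.

7.02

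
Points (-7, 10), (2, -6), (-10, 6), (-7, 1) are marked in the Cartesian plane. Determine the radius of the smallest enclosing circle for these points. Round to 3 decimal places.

9.179

A smallest enclosing disk is always determined by at most three of the input points on its boundary.
The farthest pair is (-7, 10)–(2, -6) with squared distance 337. The circle on this segment as diameter has centre (-2.5, 2) and r² = 337/4 = 84.25.
Check (-10, 6): distance² to centre = 72.25 ≤ 84.25, so it lies inside.
All remaining points lie in this disk, and no smaller disk contains both endpoints, so this is the minimum enclosing circle.
r = √(84.25) ≈ 9.179.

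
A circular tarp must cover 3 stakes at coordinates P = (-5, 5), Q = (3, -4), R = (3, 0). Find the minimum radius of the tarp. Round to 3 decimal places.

6.021

Side lengths²: PQ² = 145, PR² = 89, QR² = 16.
Since PQ² = 145 ≥ 89 + 16 = 105, the angle opposite PQ is not acute, so the smallest enclosing circle has PQ as diameter.
Centre = midpoint of PQ = (-1, 0.5), r² = 145/4 = 36.25.
r = √(36.25) ≈ 6.021.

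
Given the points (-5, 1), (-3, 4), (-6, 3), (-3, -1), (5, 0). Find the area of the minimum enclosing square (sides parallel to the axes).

The bounding box has width 11 and height 5.
An axis-aligned square enclosing the set must have side ≥ max(width, height).
So the minimum side is max(11, 5) = 11.
Area = 11² = 121.

121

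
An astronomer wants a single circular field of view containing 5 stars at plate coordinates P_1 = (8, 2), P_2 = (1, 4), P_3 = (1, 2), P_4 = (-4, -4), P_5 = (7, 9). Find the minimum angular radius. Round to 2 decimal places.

The minimum enclosing circle of a finite set is fixed by two of the points (as a diameter) or three (as a circumcircle).
The farthest pair is P_4–P_5 with squared distance 290. The circle on this segment as diameter has centre (1.5, 2.5) and r² = 290/4 = 72.5.
Check P_1: distance² to centre = 42.5 ≤ 72.5, so it lies inside.
All remaining points lie in this disk, and no smaller disk contains both endpoints, so this is the minimum enclosing circle.
r = √(72.5) ≈ 8.51.

8.51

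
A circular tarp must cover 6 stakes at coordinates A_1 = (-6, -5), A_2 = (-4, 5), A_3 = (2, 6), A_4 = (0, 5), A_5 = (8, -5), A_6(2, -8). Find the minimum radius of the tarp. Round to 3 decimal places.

A smallest enclosing disk is always determined by at most three of the input points on its boundary.
The minimum enclosing circle is determined by three boundary points: A_1, A_2, A_5.
Their circumcentre is (1, -1.2) with r² = 63.44.
The farthest remaining point A_3 is at distance² 52.84 ≤ 63.44.
r = √(63.44) ≈ 7.965.

7.965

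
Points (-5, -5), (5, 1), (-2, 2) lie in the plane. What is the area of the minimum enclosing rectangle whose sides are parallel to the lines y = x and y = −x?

64

In coordinates u = x + y, v = x − y the rectangle is axis-aligned; the map (x,y)→(u,v) scales areas by 2.
u-values: -10, 6, 0; range = 6 − (-10) = 16.
v-values: 0, 4, -4; range = 4 − (-4) = 8.
Area = (16 × 8) / 2 = 64.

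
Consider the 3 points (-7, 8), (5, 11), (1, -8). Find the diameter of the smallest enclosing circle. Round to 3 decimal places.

19.890

Call the three points A, B, C in the order given.
Side lengths²: AB² = 153, AC² = 320, BC² = 377.
Since BC² = 377 < 320 + 153 = 473, the triangle is acute, so the smallest enclosing circle is the circumcircle.
Circumcentre = (8/9, 35/18), r² = 32045/324.
Diameter = 2r = 2√(32045/324) ≈ 19.890.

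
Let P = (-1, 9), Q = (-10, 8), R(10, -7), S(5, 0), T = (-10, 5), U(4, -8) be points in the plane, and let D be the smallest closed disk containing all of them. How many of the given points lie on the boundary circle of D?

A smallest enclosing disk is always determined by at most three of the input points on its boundary.
The farthest pair is Q–R with squared distance 625. The circle on this segment as diameter has centre (0, 0.5) and r² = 625/4 = 156.25.
Check P: distance² to centre = 73.25 ≤ 156.25, so it lies inside.
All remaining points lie in this disk, and no smaller disk contains both endpoints, so this is the minimum enclosing circle.
The points at distance exactly r from the centre are Q, R — 2 points.

2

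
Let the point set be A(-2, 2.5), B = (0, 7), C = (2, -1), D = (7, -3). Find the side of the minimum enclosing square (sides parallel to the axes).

The bounding box has width 9 and height 10.
An axis-aligned square enclosing the set must have side ≥ max(width, height).
So the minimum side is max(9, 10) = 10.

10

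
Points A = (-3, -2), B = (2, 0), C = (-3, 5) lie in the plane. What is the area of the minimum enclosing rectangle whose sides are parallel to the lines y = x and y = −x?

35

In coordinates u = x + y, v = x − y the rectangle is axis-aligned; the map (x,y)→(u,v) scales areas by 2.
u-values: -5, 2, 2; range = 2 − (-5) = 7.
v-values: -1, 2, -8; range = 2 − (-8) = 10.
Area = (7 × 10) / 2 = 35.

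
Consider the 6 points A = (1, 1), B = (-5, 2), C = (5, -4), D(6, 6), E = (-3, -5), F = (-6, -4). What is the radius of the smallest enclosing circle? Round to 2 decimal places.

A smallest enclosing disk is always determined by at most three of the input points on its boundary.
The farthest pair is D–F with squared distance 244. The circle on this segment as diameter has centre (0, 1) and r² = 244/4 = 61.
Check A: distance² to centre = 1 ≤ 61, so it lies inside.
All remaining points lie in this disk, and no smaller disk contains both endpoints, so this is the minimum enclosing circle.
r = √61 ≈ 7.81.

7.81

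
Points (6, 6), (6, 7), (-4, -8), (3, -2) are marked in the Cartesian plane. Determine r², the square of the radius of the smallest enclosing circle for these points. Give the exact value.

81.25

The minimum enclosing circle of a finite set is fixed by two of the points (as a diameter) or three (as a circumcircle).
The farthest pair is (6, 7)–(-4, -8) with squared distance 325. The circle on this segment as diameter has centre (1, -0.5) and r² = 325/4 = 81.25.
Check (6, 6): distance² to centre = 67.25 ≤ 81.25, so it lies inside.
All remaining points lie in this disk, and no smaller disk contains both endpoints, so this is the minimum enclosing circle.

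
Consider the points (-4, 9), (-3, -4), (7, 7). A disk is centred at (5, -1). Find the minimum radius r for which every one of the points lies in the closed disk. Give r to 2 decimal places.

The required radius is the distance from (5, -1) to the farthest point.
Squared distances: 181, 73, 68.
Maximum is 181, attained at (-4, 9).
r = √181 ≈ 13.45.

13.45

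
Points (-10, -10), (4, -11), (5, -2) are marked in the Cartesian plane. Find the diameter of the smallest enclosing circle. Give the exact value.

Call the three points A, B, C in the order given.
Side lengths²: AB² = 197, AC² = 289, BC² = 82.
Since AC² = 289 ≥ 197 + 82 = 279, the angle opposite AC is not acute, so the smallest enclosing circle has AC as diameter.
Centre = midpoint of AC = (-2.5, -6), r² = 289/4 = 72.25.
Diameter = 2r = 2√(72.25) = 17.

17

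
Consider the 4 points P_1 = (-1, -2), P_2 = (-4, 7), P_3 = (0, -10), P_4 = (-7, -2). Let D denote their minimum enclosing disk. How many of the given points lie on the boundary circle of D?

By Welzl's lemma the MEC is supported by two points (diametrically opposite) or three points (on a circumcircle).
The farthest pair is P_2–P_3 with squared distance 305. The circle on this segment as diameter has centre (-2, -1.5) and r² = 305/4 = 76.25.
Check P_1: distance² to centre = 1.25 ≤ 76.25, so it lies inside.
All remaining points lie in this disk, and no smaller disk contains both endpoints, so this is the minimum enclosing circle.
The points at distance exactly r from the centre are P_2, P_3 — 2 points.

2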